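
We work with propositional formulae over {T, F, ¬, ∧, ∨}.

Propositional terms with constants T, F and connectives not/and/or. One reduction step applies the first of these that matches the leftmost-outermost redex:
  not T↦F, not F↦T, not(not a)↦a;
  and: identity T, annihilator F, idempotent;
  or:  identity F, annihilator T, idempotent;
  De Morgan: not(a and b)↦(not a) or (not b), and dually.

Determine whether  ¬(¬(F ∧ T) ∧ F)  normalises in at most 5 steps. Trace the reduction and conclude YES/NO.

  start: ¬(¬(F ∧ T) ∧ F)
  step 1: ¬¬(F ∧ T) ∨ ¬F
  step 2: (F ∧ T) ∨ ¬F
  step 3: F ∨ ¬F
  step 4: ¬F
  step 5: T

Answer: YES — reaches normal form T in 5 ≤ 5 steps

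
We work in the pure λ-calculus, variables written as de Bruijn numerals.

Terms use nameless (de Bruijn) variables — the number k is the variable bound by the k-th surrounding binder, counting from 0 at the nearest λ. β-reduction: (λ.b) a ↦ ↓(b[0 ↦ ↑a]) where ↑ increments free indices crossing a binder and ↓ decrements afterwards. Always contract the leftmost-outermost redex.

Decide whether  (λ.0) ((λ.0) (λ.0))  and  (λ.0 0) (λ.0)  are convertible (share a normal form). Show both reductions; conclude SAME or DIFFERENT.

Term A:
  start: (λ.0) ((λ.0) (λ.0))
  step 1: (λ.0) (λ.0)
  step 2: λ.0

Term B:
  start: (λ.0 0) (λ.0)
  step 1: (λ.0) (λ.0)
  step 2: λ.0

Answer: SAME — A ⇓ λ.0, B ⇓ λ.0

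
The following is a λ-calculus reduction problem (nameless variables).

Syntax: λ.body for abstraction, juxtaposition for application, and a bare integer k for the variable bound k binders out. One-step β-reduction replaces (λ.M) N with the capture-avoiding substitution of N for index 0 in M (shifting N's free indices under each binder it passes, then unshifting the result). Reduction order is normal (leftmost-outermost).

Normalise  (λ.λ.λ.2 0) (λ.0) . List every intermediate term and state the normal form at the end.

Answer: normal form = λ.λ.0  (in 2 steps)

Reduction:
  start: (λ.λ.λ.2 0) (λ.0)
  step 1: λ.λ.(λ.0) 0
  step 2: λ.λ.0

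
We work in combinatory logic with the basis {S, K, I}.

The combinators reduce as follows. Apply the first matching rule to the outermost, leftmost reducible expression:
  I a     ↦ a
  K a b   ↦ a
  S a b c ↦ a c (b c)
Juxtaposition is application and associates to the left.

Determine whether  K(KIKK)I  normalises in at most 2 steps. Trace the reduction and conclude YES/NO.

Answer: NO — after 2 steps the term is IK, not yet normal

Reduction:
  start: K(KIKK)I
  [1] KIKK
  [2] IK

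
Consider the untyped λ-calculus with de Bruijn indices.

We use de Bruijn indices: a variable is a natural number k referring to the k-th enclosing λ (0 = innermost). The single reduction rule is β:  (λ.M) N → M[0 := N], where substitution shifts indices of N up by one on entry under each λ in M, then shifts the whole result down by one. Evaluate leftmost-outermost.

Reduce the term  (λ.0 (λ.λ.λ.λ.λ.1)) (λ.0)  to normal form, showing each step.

  start: (λ.0 (λ.λ.λ.λ.λ.1)) (λ.0)
  step 1: (λ.0) (λ.λ.λ.λ.λ.1)
  step 2: λ.λ.λ.λ.λ.1

Answer: normal form = λ.λ.λ.λ.λ.1  (in 2 steps)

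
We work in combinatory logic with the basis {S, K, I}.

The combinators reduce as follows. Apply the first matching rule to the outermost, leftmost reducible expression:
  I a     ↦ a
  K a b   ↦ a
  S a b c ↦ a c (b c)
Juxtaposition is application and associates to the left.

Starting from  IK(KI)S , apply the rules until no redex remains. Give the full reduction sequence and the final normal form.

  start: IK(KI)S
  [1] K(KI)S
  [2] KI

Answer: normal form = KI  (in 2 steps)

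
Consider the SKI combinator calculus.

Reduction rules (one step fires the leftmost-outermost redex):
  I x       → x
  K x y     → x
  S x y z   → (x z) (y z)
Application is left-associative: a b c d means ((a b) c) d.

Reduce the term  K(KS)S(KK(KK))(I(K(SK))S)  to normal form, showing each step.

Answer: normal form = S(SK)  (in 4 steps)

Reduction:
  start: K(KS)S(KK(KK))(I(K(SK))S)
  [1] KS(KK(KK))(I(K(SK))S)
  [2] S(I(K(SK))S)
  [3] S(K(SK)S)
  [4] S(SK)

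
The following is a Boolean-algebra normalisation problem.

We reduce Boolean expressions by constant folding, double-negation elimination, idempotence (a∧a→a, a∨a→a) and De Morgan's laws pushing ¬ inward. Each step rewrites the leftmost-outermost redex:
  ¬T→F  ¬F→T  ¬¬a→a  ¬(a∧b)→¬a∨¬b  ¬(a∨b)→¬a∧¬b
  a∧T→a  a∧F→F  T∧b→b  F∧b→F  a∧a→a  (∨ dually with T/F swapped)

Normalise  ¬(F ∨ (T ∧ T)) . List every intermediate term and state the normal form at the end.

  start: ¬(F ∨ (T ∧ T))
  →1  ¬F ∧ ¬(T ∧ T)
  →2  T ∧ ¬(T ∧ T)
  →3  ¬(T ∧ T)
  →4  ¬T ∨ ¬T
  →5  ¬T
  →6  F

Answer: normal form = F  (in 6 steps)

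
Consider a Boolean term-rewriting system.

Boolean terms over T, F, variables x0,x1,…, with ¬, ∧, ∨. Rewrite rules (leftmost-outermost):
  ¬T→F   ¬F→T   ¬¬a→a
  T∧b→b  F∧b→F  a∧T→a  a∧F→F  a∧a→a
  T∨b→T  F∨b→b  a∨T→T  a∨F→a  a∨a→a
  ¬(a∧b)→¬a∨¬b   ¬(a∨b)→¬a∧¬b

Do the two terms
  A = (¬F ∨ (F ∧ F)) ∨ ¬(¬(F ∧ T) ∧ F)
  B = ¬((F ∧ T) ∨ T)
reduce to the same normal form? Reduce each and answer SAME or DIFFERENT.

Answer: DIFFERENT — A ⇓ T, B ⇓ F

Reduction:
Term A:
  start: (¬F ∨ (F ∧ F)) ∨ ¬(¬(F ∧ T) ∧ F)
  step 1: (T ∨ (F ∧ F)) ∨ ¬(¬(F ∧ T) ∧ F)
  step 2: T ∨ ¬(¬(F ∧ T) ∧ F)
  step 3: T

Term B:
  start: ¬((F ∧ T) ∨ T)
  step 1: ¬(F ∧ T) ∧ ¬T
  step 2: (¬F ∨ ¬T) ∧ ¬T
  step 3: (T ∨ ¬T) ∧ ¬T
  step 4: T ∧ ¬T
  step 5: ¬T
  step 6: F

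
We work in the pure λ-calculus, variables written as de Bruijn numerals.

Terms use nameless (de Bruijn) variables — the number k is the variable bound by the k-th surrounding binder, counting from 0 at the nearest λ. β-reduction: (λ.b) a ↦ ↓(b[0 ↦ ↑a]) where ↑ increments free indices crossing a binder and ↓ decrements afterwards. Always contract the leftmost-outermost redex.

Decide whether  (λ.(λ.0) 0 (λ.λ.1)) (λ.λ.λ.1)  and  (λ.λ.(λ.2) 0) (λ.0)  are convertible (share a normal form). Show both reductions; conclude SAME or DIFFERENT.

Term A:
  start: (λ.(λ.0) 0 (λ.λ.1)) (λ.λ.λ.1)
  →1  (λ.0) (λ.λ.λ.1) (λ.λ.1)
  →2  (λ.λ.λ.1) (λ.λ.1)
  →3  λ.λ.1

Term B:
  start: (λ.λ.(λ.2) 0) (λ.0)
  →1  λ.(λ.λ.0) 0
  →2  λ.λ.0

Answer: DIFFERENT — A ⇓ λ.λ.1, B ⇓ λ.λ.0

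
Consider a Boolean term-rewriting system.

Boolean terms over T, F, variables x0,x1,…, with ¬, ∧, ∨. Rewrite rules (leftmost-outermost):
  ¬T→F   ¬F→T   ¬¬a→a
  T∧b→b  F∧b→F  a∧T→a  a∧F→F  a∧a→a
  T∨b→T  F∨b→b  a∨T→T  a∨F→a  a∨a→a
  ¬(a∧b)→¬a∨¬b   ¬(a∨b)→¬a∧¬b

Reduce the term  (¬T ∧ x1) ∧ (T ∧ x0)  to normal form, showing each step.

  start: (¬T ∧ x1) ∧ (T ∧ x0)
  step 1: (F ∧ x1) ∧ (T ∧ x0)
  step 2: F ∧ (T ∧ x0)
  step 3: F

Answer: normal form = F  (in 3 steps)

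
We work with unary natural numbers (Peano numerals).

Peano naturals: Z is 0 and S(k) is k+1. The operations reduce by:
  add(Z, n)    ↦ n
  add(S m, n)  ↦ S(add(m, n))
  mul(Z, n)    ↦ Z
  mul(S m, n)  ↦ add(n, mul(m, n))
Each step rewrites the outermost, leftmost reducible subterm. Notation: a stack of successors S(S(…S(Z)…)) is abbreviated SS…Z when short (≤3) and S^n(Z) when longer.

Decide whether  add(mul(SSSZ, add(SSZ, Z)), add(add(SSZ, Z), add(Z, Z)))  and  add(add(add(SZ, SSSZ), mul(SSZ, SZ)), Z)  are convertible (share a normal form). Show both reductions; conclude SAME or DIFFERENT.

Term A:
  start: add(mul(SSSZ, add(SSZ, Z)), add(add(SSZ, Z), add(Z, Z)))
  →1  add(add(add(SSZ, Z), mul(SSZ, add(SSZ, Z))), add(add(SSZ, Z), add(Z, Z)))
  →2  add(add(S(add(SZ, Z)), mul(SSZ, add(SSZ, Z))), add(add(SSZ, Z), add(Z, Z)))
  →3  add(S(add(add(SZ, Z), mul(SSZ, add(SSZ, Z)))), add(add(SSZ, Z), add(Z, Z)))
  →4  S(add(add(add(SZ, Z), mul(SSZ, add(SSZ, Z))), add(add(SSZ, Z), add(Z, Z))))
  →5  S(add(add(S(add(Z, Z)), mul(SSZ, add(SSZ, Z))), add(add(SSZ, Z), add(Z, Z))))
  →6  S(add(S(add(add(Z, Z), mul(SSZ, add(SSZ, Z)))), add(add(SSZ, Z), add(Z, Z))))
  →7  S(S(add(add(add(Z, Z), mul(SSZ, add(SSZ, Z))), add(add(SSZ, Z), add(Z, Z)))))
  →8  S(S(add(add(Z, mul(SSZ, add(SSZ, Z))), add(add(SSZ, Z), add(Z, Z)))))
  →9  S(S(add(mul(SSZ, add(SSZ, Z)), add(add(SSZ, Z), add(Z, Z)))))
  →10  S(S(add(add(add(SSZ, Z), mul(SZ, add(SSZ, Z))), add(add(SSZ, Z), add(Z, Z)))))
  →11  S(S(add(add(S(add(SZ, Z)), mul(SZ, add(SSZ, Z))), add(add(SSZ, Z), add(Z, Z)))))
  →12  S(S(add(S(add(add(SZ, Z), mul(SZ, add(SSZ, Z)))), add(add(SSZ, Z), add(Z, Z)))))
  →13  S(S(S(add(add(add(SZ, Z), mul(SZ, add(SSZ, Z))), add(add(SSZ, Z), add(Z, Z))))))
  →14  S(S(S(add(add(S(add(Z, Z)), mul(SZ, add(SSZ, Z))), add(add(SSZ, Z), add(Z, Z))))))
  →15  S(S(S(add(S(add(add(Z, Z), mul(SZ, add(SSZ, Z)))), add(add(SSZ, Z), add(Z, Z))))))
  →16  S(S(S(S(add(add(add(Z, Z), mul(SZ, add(SSZ, Z))), add(add(SSZ, Z), add(Z, Z)))))))
  →17  S(S(S(S(add(add(Z, mul(SZ, add(SSZ, Z))), add(add(SSZ, Z), add(Z, Z)))))))
  →18  S(S(S(S(add(mul(SZ, add(SSZ, Z)), add(add(SSZ, Z), add(Z, Z)))))))
  →19  S(S(S(S(add(add(add(SSZ, Z), mul(Z, add(SSZ, Z))), add(add(SSZ, Z), add(Z, Z)))))))
  →20  S(S(S(S(add(add(S(add(SZ, Z)), mul(Z, add(SSZ, Z))), add(add(SSZ, Z), add(Z, Z)))))))
  →21  S(S(S(S(add(S(add(add(SZ, Z), mul(Z, add(SSZ, Z)))), add(add(SSZ, Z), add(Z, Z)))))))
  →22  S(S(S(S(S(add(add(add(SZ, Z), mul(Z, add(SSZ, Z))), add(add(SSZ, Z), add(Z, Z))))))))
  →23  S(S(S(S(S(add(add(S(add(Z, Z)), mul(Z, add(SSZ, Z))), add(add(SSZ, Z), add(Z, Z))))))))
  →24  S(S(S(S(S(add(S(add(add(Z, Z), mul(Z, add(SSZ, Z)))), add(add(SSZ, Z), add(Z, Z))))))))
  →25  S(S(S(S(S(S(add(add(add(Z, Z), mul(Z, add(SSZ, Z))), add(add(SSZ, Z), add(Z, Z)))))))))
  →26  S(S(S(S(S(S(add(add(Z, mul(Z, add(SSZ, Z))), add(add(SSZ, Z), add(Z, Z)))))))))
  →27  S(S(S(S(S(S(add(mul(Z, add(SSZ, Z)), add(add(SSZ, Z), add(Z, Z)))))))))
  →28  S(S(S(S(S(S(add(Z, add(add(SSZ, Z), add(Z, Z)))))))))
  →29  S(S(S(S(S(S(add(add(SSZ, Z), add(Z, Z))))))))
  →30  S(S(S(S(S(S(add(S(add(SZ, Z)), add(Z, Z))))))))
  →31  S(S(S(S(S(S(S(add(add(SZ, Z), add(Z, Z)))))))))
  →32  S(S(S(S(S(S(S(add(S(add(Z, Z)), add(Z, Z)))))))))
  →33  S(S(S(S(S(S(S(S(add(add(Z, Z), add(Z, Z))))))))))
  →34  S(S(S(S(S(S(S(S(add(Z, add(Z, Z))))))))))
  →35  S(S(S(S(S(S(S(S(add(Z, Z)))))))))
  →36  S^8(Z)

Term B:
  start: add(add(add(SZ, SSSZ), mul(SSZ, SZ)), Z)
  →1  add(add(S(add(Z, SSSZ)), mul(SSZ, SZ)), Z)
  →2  add(S(add(add(Z, SSSZ), mul(SSZ, SZ))), Z)
  →3  S(add(add(add(Z, SSSZ), mul(SSZ, SZ)), Z))
  →4  S(add(add(SSSZ, mul(SSZ, SZ)), Z))
  →5  S(add(S(add(SSZ, mul(SSZ, SZ))), Z))
  →6  S(S(add(add(SSZ, mul(SSZ, SZ)), Z)))
  →7  S(S(add(S(add(SZ, mul(SSZ, SZ))), Z)))
  →8  S(S(S(add(add(SZ, mul(SSZ, SZ)), Z))))
  →9  S(S(S(add(S(add(Z, mul(SSZ, SZ))), Z))))
  →10  S(S(S(S(add(add(Z, mul(SSZ, SZ)), Z)))))
  →11  S(S(S(S(add(mul(SSZ, SZ), Z)))))
  →12  S(S(S(S(add(add(SZ, mul(SZ, SZ)), Z)))))
  →13  S(S(S(S(add(S(add(Z, mul(SZ, SZ))), Z)))))
  →14  S(S(S(S(S(add(add(Z, mul(SZ, SZ)), Z))))))
  →15  S(S(S(S(S(add(mul(SZ, SZ), Z))))))
  →16  S(S(S(S(S(add(add(SZ, mul(Z, SZ)), Z))))))
  →17  S(S(S(S(S(add(S(add(Z, mul(Z, SZ))), Z))))))
  →18  S(S(S(S(S(S(add(add(Z, mul(Z, SZ)), Z)))))))
  →19  S(S(S(S(S(S(add(mul(Z, SZ), Z)))))))
  →20  S(S(S(S(S(S(add(Z, Z)))))))
  →21  S^6(Z)

Answer: DIFFERENT — A ⇓ S^8(Z), B ⇓ S^6(Z)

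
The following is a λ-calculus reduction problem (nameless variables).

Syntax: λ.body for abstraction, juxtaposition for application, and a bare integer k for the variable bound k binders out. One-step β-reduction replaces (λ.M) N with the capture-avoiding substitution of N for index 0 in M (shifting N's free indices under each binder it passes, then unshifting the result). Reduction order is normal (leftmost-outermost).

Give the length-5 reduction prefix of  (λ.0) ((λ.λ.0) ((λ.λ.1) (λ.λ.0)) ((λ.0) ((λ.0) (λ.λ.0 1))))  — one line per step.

  start: (λ.0) ((λ.λ.0) ((λ.λ.1) (λ.λ.0)) ((λ.0) ((λ.0) (λ.λ.0 1))))
  →1  (λ.λ.0) ((λ.λ.1) (λ.λ.0)) ((λ.0) ((λ.0) (λ.λ.0 1)))
  →2  (λ.0) ((λ.0) ((λ.0) (λ.λ.0 1)))
  →3  (λ.0) ((λ.0) (λ.λ.0 1))
  →4  (λ.0) (λ.λ.0 1)
  →5  λ.λ.0 1

Answer: after 5 steps: λ.λ.0 1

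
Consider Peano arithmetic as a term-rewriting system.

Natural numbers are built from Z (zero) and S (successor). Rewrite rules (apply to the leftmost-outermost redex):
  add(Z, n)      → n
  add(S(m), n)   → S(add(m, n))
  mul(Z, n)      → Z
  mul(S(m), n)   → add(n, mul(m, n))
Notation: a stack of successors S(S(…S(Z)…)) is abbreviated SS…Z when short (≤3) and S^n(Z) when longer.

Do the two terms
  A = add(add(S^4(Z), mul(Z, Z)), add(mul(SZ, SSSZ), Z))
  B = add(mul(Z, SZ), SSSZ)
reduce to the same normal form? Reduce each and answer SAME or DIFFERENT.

Answer: DIFFERENT — A ⇓ S^7(Z), B ⇓ SSSZ

Working:
Term A:
  start: add(add(S^4(Z), mul(Z, Z)), add(mul(SZ, SSSZ), Z))
  step 1: add(S(add(SSSZ, mul(Z, Z))), add(mul(SZ, SSSZ), Z))
  step 2: S(add(add(SSSZ, mul(Z, Z)), add(mul(SZ, SSSZ), Z)))
  step 3: S(add(S(add(SSZ, mul(Z, Z))), add(mul(SZ, SSSZ), Z)))
  step 4: S(S(add(add(SSZ, mul(Z, Z)), add(mul(SZ, SSSZ), Z))))
  step 5: S(S(add(S(add(SZ, mul(Z, Z))), add(mul(SZ, SSSZ), Z))))
  step 6: S(S(S(add(add(SZ, mul(Z, Z)), add(mul(SZ, SSSZ), Z)))))
  step 7: S(S(S(add(S(add(Z, mul(Z, Z))), add(mul(SZ, SSSZ), Z)))))
  step 8: S(S(S(S(add(add(Z, mul(Z, Z)), add(mul(SZ, SSSZ), Z))))))
  step 9: S(S(S(S(add(mul(Z, Z), add(mul(SZ, SSSZ), Z))))))
  step 10: S(S(S(S(add(Z, add(mul(SZ, SSSZ), Z))))))
  step 11: S(S(S(S(add(mul(SZ, SSSZ), Z)))))
  step 12: S(S(S(S(add(add(SSSZ, mul(Z, SSSZ)), Z)))))
  step 13: S(S(S(S(add(S(add(SSZ, mul(Z, SSSZ))), Z)))))
  step 14: S(S(S(S(S(add(add(SSZ, mul(Z, SSSZ)), Z))))))
  step 15: S(S(S(S(S(add(S(add(SZ, mul(Z, SSSZ))), Z))))))
  step 16: S(S(S(S(S(S(add(add(SZ, mul(Z, SSSZ)), Z)))))))
  step 17: S(S(S(S(S(S(add(S(add(Z, mul(Z, SSSZ))), Z)))))))
  step 18: S(S(S(S(S(S(S(add(add(Z, mul(Z, SSSZ)), Z))))))))
  step 19: S(S(S(S(S(S(S(add(mul(Z, SSSZ), Z))))))))
  step 20: S(S(S(S(S(S(S(add(Z, Z))))))))
  step 21: S^7(Z)

Term B:
  start: add(mul(Z, SZ), SSSZ)
  step 1: add(Z, SSSZ)
  step 2: SSSZ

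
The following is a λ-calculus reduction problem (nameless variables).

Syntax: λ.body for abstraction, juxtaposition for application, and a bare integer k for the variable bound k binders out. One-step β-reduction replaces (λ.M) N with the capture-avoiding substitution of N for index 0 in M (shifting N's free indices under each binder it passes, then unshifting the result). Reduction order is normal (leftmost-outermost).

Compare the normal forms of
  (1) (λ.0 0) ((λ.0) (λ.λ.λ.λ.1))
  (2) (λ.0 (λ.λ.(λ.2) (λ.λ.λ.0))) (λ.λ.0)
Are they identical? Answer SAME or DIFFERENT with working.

Answer: DIFFERENT — A ⇓ λ.λ.λ.1, B ⇓ λ.0

Reduction:
Term A:
  start: (λ.0 0) ((λ.0) (λ.λ.λ.λ.1))
  step 1: (λ.0) (λ.λ.λ.λ.1) ((λ.0) (λ.λ.λ.λ.1))
  step 2: (λ.λ.λ.λ.1) ((λ.0) (λ.λ.λ.λ.1))
  step 3: λ.λ.λ.1

Term B:
  start: (λ.0 (λ.λ.(λ.2) (λ.λ.λ.0))) (λ.λ.0)
  step 1: (λ.λ.0) (λ.λ.(λ.2) (λ.λ.λ.0))
  step 2: λ.0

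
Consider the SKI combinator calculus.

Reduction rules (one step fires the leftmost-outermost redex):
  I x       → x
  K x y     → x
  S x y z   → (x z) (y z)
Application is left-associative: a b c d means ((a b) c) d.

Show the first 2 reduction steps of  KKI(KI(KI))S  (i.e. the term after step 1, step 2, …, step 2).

Answer: after 2 steps: KI(KI)

Reduction:
  start: KKI(KI(KI))S
  step 1: K(KI(KI))S
  step 2: KI(KI)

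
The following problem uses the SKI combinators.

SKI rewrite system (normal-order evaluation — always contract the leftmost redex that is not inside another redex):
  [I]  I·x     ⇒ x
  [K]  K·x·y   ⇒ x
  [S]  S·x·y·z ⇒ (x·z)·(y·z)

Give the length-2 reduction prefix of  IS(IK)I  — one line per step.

Answer: after 2 steps: SKI

Derivation:
  start: IS(IK)I
  step 1: S(IK)I
  step 2: SKI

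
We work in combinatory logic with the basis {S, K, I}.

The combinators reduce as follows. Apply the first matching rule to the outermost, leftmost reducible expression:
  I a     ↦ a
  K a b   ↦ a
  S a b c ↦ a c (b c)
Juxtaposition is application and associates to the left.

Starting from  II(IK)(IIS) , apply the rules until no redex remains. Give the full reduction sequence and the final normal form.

  start: II(IK)(IIS)
  →1  I(IK)(IIS)
  →2  IK(IIS)
  →3  K(IIS)
  →4  K(IS)
  →5  KS

Answer: normal form = KS  (in 5 steps)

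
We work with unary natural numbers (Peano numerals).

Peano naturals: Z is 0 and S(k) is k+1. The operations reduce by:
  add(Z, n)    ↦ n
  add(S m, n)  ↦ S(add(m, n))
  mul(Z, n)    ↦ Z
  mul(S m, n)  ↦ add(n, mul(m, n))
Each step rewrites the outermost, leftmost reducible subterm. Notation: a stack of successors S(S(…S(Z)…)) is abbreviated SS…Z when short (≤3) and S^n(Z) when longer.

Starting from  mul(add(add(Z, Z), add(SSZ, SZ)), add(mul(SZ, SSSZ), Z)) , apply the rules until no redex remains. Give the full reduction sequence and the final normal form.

  start: mul(add(add(Z, Z), add(SSZ, SZ)), add(mul(SZ, SSSZ), Z))
  →1  mul(add(Z, add(SSZ, SZ)), add(mul(SZ, SSSZ), Z))
  →2  mul(add(SSZ, SZ), add(mul(SZ, SSSZ), Z))
  →3  mul(S(add(SZ, SZ)), add(mul(SZ, SSSZ), Z))
  →4  add(add(mul(SZ, SSSZ), Z), mul(add(SZ, SZ), add(mul(SZ, SSSZ), Z)))
  →5  add(add(add(SSSZ, mul(Z, SSSZ)), Z), mul(add(SZ, SZ), add(mul(SZ, SSSZ), Z)))
  →6  add(add(S(add(SSZ, mul(Z, SSSZ))), Z), mul(add(SZ, SZ), add(mul(SZ, SSSZ), Z)))
  →7  add(S(add(add(SSZ, mul(Z, SSSZ)), Z)), mul(add(SZ, SZ), add(mul(SZ, SSSZ), Z)))
  →8  S(add(add(add(SSZ, mul(Z, SSSZ)), Z), mul(add(SZ, SZ), add(mul(SZ, SSSZ), Z))))
  →9  S(add(add(S(add(SZ, mul(Z, SSSZ))), Z), mul(add(SZ, SZ), add(mul(SZ, SSSZ), Z))))
  →10  S(add(S(add(add(SZ, mul(Z, SSSZ)), Z)), mul(add(SZ, SZ), add(mul(SZ, SSSZ), Z))))
  →11  S(S(add(add(add(SZ, mul(Z, SSSZ)), Z), mul(add(SZ, SZ), add(mul(SZ, SSSZ), Z)))))
  →12  S(S(add(add(S(add(Z, mul(Z, SSSZ))), Z), mul(add(SZ, SZ), add(mul(SZ, SSSZ), Z)))))
  →13  S(S(add(S(add(add(Z, mul(Z, SSSZ)), Z)), mul(add(SZ, SZ), add(mul(SZ, SSSZ), Z)))))
  →14  S(S(S(add(add(add(Z, mul(Z, SSSZ)), Z), mul(add(SZ, SZ), add(mul(SZ, SSSZ), Z))))))
  →15  S(S(S(add(add(mul(Z, SSSZ), Z), mul(add(SZ, SZ), add(mul(SZ, SSSZ), Z))))))
  →16  S(S(S(add(add(Z, Z), mul(add(SZ, SZ), add(mul(SZ, SSSZ), Z))))))
  →17  S(S(S(add(Z, mul(add(SZ, SZ), add(mul(SZ, SSSZ), Z))))))
  →18  S(S(S(mul(add(SZ, SZ), add(mul(SZ, SSSZ), Z)))))
  →19  S(S(S(mul(S(add(Z, SZ)), add(mul(SZ, SSSZ), Z)))))
  →20  S(S(S(add(add(mul(SZ, SSSZ), Z), mul(add(Z, SZ), add(mul(SZ, SSSZ), Z))))))
  →21  S(S(S(add(add(add(SSSZ, mul(Z, SSSZ)), Z), mul(add(Z, SZ), add(mul(SZ, SSSZ), Z))))))
  →22  S(S(S(add(add(S(add(SSZ, mul(Z, SSSZ))), Z), mul(add(Z, SZ), add(mul(SZ, SSSZ), Z))))))
  →23  S(S(S(add(S(add(add(SSZ, mul(Z, SSSZ)), Z)), mul(add(Z, SZ), add(mul(SZ, SSSZ), Z))))))
  →24  S(S(S(S(add(add(add(SSZ, mul(Z, SSSZ)), Z), mul(add(Z, SZ), add(mul(SZ, SSSZ), Z)))))))
  →25  S(S(S(S(add(add(S(add(SZ, mul(Z, SSSZ))), Z), mul(add(Z, SZ), add(mul(SZ, SSSZ), Z)))))))
  →26  S(S(S(S(add(S(add(add(SZ, mul(Z, SSSZ)), Z)), mul(add(Z, SZ), add(mul(SZ, SSSZ), Z)))))))
  →27  S(S(S(S(S(add(add(add(SZ, mul(Z, SSSZ)), Z), mul(add(Z, SZ), add(mul(SZ, SSSZ), Z))))))))
  →28  S(S(S(S(S(add(add(S(add(Z, mul(Z, SSSZ))), Z), mul(add(Z, SZ), add(mul(SZ, SSSZ), Z))))))))
  →29  S(S(S(S(S(add(S(add(add(Z, mul(Z, SSSZ)), Z)), mul(add(Z, SZ), add(mul(SZ, SSSZ), Z))))))))
  →30  S(S(S(S(S(S(add(add(add(Z, mul(Z, SSSZ)), Z), mul(add(Z, SZ), add(mul(SZ, SSSZ), Z)))))))))
  →31  S(S(S(S(S(S(add(add(mul(Z, SSSZ), Z), mul(add(Z, SZ), add(mul(SZ, SSSZ), Z)))))))))
  →32  S(S(S(S(S(S(add(add(Z, Z), mul(add(Z, SZ), add(mul(SZ, SSSZ), Z)))))))))
  →33  S(S(S(S(S(S(add(Z, mul(add(Z, SZ), add(mul(SZ, SSSZ), Z)))))))))
  →34  S(S(S(S(S(S(mul(add(Z, SZ), add(mul(SZ, SSSZ), Z))))))))
  →35  S(S(S(S(S(S(mul(SZ, add(mul(SZ, SSSZ), Z))))))))
  →36  S(S(S(S(S(S(add(add(mul(SZ, SSSZ), Z), mul(Z, add(mul(SZ, SSSZ), Z)))))))))
  →37  S(S(S(S(S(S(add(add(add(SSSZ, mul(Z, SSSZ)), Z), mul(Z, add(mul(SZ, SSSZ), Z)))))))))
  →38  S(S(S(S(S(S(add(add(S(add(SSZ, mul(Z, SSSZ))), Z), mul(Z, add(mul(SZ, SSSZ), Z)))))))))
  →39  S(S(S(S(S(S(add(S(add(add(SSZ, mul(Z, SSSZ)), Z)), mul(Z, add(mul(SZ, SSSZ), Z)))))))))
  →40  S(S(S(S(S(S(S(add(add(add(SSZ, mul(Z, SSSZ)), Z), mul(Z, add(mul(SZ, SSSZ), Z))))))))))
  →41  S(S(S(S(S(S(S(add(add(S(add(SZ, mul(Z, SSSZ))), Z), mul(Z, add(mul(SZ, SSSZ), Z))))))))))
  →42  S(S(S(S(S(S(S(add(S(add(add(SZ, mul(Z, SSSZ)), Z)), mul(Z, add(mul(SZ, SSSZ), Z))))))))))
  →43  S(S(S(S(S(S(S(S(add(add(add(SZ, mul(Z, SSSZ)), Z), mul(Z, add(mul(SZ, SSSZ), Z)))))))))))
  →44  S(S(S(S(S(S(S(S(add(add(S(add(Z, mul(Z, SSSZ))), Z), mul(Z, add(mul(SZ, SSSZ), Z)))))))))))
  →45  S(S(S(S(S(S(S(S(add(S(add(add(Z, mul(Z, SSSZ)), Z)), mul(Z, add(mul(SZ, SSSZ), Z)))))))))))
  →46  S(S(S(S(S(S(S(S(S(add(add(add(Z, mul(Z, SSSZ)), Z), mul(Z, add(mul(SZ, SSSZ), Z))))))))))))
  →47  S(S(S(S(S(S(S(S(S(add(add(mul(Z, SSSZ), Z), mul(Z, add(mul(SZ, SSSZ), Z))))))))))))
  →48  S(S(S(S(S(S(S(S(S(add(add(Z, Z), mul(Z, add(mul(SZ, SSSZ), Z))))))))))))
  →49  S(S(S(S(S(S(S(S(S(add(Z, mul(Z, add(mul(SZ, SSSZ), Z))))))))))))
  →50  S(S(S(S(S(S(S(S(S(mul(Z, add(mul(SZ, SSSZ), Z)))))))))))
  →51  S^9(Z)

Answer: normal form = S^9(Z)  (in 51 steps)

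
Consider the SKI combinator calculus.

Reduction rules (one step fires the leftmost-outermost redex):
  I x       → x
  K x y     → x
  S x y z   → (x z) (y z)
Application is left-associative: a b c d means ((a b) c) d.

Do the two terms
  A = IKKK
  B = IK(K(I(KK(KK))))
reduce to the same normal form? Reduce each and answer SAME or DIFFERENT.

Term A:
  start: IKKK
  [1] KKK
  [2] K

Term B:
  start: IK(K(I(KK(KK))))
  [1] K(K(I(KK(KK))))
  [2] K(K(KK(KK)))
  [3] K(KK)

Answer: DIFFERENT — A ⇓ K, B ⇓ K(KK)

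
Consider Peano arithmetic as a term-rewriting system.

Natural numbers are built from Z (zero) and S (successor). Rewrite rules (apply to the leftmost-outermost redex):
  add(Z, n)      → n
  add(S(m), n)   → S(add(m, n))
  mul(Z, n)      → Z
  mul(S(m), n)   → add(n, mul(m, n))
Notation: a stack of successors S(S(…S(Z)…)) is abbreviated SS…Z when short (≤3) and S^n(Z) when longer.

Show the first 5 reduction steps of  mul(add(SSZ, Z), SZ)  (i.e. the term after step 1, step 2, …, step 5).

  start: mul(add(SSZ, Z), SZ)
  [1] mul(S(add(SZ, Z)), SZ)
  [2] add(SZ, mul(add(SZ, Z), SZ))
  [3] S(add(Z, mul(add(SZ, Z), SZ)))
  [4] S(mul(add(SZ, Z), SZ))
  [5] S(mul(S(add(Z, Z)), SZ))

Answer: after 5 steps: S(mul(S(add(Z, Z)), SZ))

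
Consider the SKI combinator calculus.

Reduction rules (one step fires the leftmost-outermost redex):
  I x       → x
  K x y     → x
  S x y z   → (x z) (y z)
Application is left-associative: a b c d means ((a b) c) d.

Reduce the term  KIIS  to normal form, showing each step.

  start: KIIS
  step 1: IS
  step 2: S

Answer: normal form = S  (in 2 steps)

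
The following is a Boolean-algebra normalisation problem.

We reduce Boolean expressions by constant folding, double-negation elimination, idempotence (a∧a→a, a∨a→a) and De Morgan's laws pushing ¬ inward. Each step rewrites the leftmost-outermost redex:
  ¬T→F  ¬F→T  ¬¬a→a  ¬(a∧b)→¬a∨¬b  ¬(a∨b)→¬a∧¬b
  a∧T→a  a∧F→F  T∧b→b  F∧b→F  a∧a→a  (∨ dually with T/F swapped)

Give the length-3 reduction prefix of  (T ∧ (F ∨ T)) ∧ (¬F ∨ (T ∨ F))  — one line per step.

  start: (T ∧ (F ∨ T)) ∧ (¬F ∨ (T ∨ F))
  step 1: (F ∨ T) ∧ (¬F ∨ (T ∨ F))
  step 2: T ∧ (¬F ∨ (T ∨ F))
  step 3: ¬F ∨ (T ∨ F)

Answer: after 3 steps: ¬F ∨ (T ∨ F)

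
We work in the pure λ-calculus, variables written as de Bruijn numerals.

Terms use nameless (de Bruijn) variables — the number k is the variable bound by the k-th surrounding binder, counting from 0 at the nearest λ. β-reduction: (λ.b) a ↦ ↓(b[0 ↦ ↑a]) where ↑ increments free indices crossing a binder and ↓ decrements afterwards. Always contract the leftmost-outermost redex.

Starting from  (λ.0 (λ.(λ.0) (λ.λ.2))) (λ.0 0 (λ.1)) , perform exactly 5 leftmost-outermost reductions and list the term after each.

Answer: after 5 steps: λ.λ.(λ.0) (λ.λ.2)

Derivation:
  start: (λ.0 (λ.(λ.0) (λ.λ.2))) (λ.0 0 (λ.1))
  step 1: (λ.0 0 (λ.1)) (λ.(λ.0) (λ.λ.2))
  step 2: (λ.(λ.0) (λ.λ.2)) (λ.(λ.0) (λ.λ.2)) (λ.λ.(λ.0) (λ.λ.2))
  step 3: (λ.0) (λ.λ.λ.(λ.0) (λ.λ.2)) (λ.λ.(λ.0) (λ.λ.2))
  step 4: (λ.λ.λ.(λ.0) (λ.λ.2)) (λ.λ.(λ.0) (λ.λ.2))
  step 5: λ.λ.(λ.0) (λ.λ.2)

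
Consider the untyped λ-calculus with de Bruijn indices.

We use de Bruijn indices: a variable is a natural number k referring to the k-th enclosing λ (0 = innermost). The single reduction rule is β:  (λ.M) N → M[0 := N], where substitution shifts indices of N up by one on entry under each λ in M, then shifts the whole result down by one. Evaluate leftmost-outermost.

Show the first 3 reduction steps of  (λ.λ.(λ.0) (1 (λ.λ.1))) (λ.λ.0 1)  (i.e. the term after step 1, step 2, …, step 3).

Answer: after 3 steps: λ.λ.0 (λ.λ.1)

Derivation:
  start: (λ.λ.(λ.0) (1 (λ.λ.1))) (λ.λ.0 1)
  →1  λ.(λ.0) ((λ.λ.0 1) (λ.λ.1))
  →2  λ.(λ.λ.0 1) (λ.λ.1)
  →3  λ.λ.0 (λ.λ.1)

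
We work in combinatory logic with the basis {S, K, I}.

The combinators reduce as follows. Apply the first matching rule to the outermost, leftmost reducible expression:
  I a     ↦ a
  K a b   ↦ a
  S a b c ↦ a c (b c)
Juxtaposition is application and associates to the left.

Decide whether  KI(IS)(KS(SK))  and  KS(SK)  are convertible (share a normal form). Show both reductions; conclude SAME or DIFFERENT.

Term A:
  start: KI(IS)(KS(SK))
  step 1: I(KS(SK))
  step 2: KS(SK)
  step 3: S

Term B:
  start: KS(SK)
  step 1: S

Answer: SAME — A ⇓ S, B ⇓ S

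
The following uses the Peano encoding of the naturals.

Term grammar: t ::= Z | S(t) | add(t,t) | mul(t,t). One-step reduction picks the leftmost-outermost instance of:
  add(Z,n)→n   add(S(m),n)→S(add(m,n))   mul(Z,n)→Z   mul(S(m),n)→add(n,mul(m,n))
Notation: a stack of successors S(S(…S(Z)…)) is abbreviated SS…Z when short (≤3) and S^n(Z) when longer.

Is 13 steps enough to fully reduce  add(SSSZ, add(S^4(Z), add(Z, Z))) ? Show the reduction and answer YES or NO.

  start: add(SSSZ, add(S^4(Z), add(Z, Z)))
  →1  S(add(SSZ, add(S^4(Z), add(Z, Z))))
  →2  S(S(add(SZ, add(S^4(Z), add(Z, Z)))))
  →3  S(S(S(add(Z, add(S^4(Z), add(Z, Z))))))
  →4  S(S(S(add(S^4(Z), add(Z, Z)))))
  →5  S(S(S(S(add(SSSZ, add(Z, Z))))))
  →6  S(S(S(S(S(add(SSZ, add(Z, Z)))))))
  →7  S(S(S(S(S(S(add(SZ, add(Z, Z))))))))
  →8  S(S(S(S(S(S(S(add(Z, add(Z, Z)))))))))
  →9  S(S(S(S(S(S(S(add(Z, Z))))))))
  →10  S^7(Z)

Answer: YES — reaches normal form S^7(Z) in 10 ≤ 13 steps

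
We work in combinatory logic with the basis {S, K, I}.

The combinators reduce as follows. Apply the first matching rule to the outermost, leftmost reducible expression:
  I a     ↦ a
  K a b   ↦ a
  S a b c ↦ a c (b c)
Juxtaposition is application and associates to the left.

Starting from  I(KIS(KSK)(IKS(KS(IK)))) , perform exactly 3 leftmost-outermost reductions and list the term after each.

  start: I(KIS(KSK)(IKS(KS(IK))))
  step 1: KIS(KSK)(IKS(KS(IK)))
  step 2: I(KSK)(IKS(KS(IK)))
  step 3: KSK(IKS(KS(IK)))

Answer: after 3 steps: KSK(IKS(KS(IK)))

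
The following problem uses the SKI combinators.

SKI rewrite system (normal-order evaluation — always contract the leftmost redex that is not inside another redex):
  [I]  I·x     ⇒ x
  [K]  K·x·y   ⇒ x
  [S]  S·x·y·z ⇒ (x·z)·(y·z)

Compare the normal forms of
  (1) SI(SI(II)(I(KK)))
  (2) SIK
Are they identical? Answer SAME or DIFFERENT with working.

Term A:
  start: SI(SI(II)(I(KK)))
  →1  SI(I(I(KK))(II(I(KK))))
  →2  SI(I(KK)(II(I(KK))))
  →3  SI(KK(II(I(KK))))
  →4  SIK

Term B:
  start: SIK

Answer: SAME — A ⇓ SIK, B ⇓ SIK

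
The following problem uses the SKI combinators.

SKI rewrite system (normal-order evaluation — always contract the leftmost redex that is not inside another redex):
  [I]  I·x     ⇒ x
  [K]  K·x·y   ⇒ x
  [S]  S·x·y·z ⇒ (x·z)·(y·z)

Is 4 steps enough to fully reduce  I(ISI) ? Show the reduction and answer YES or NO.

Answer: YES — reaches normal form SI in 2 ≤ 4 steps

Working:
  start: I(ISI)
  [1] ISI
  [2] SI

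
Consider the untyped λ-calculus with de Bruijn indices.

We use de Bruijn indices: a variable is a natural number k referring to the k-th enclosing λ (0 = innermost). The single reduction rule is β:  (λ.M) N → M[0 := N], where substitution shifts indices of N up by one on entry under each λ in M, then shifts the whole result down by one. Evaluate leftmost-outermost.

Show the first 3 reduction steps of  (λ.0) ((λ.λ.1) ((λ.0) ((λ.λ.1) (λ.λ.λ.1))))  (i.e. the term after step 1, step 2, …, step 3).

  start: (λ.0) ((λ.λ.1) ((λ.0) ((λ.λ.1) (λ.λ.λ.1))))
  step 1: (λ.λ.1) ((λ.0) ((λ.λ.1) (λ.λ.λ.1)))
  step 2: λ.(λ.0) ((λ.λ.1) (λ.λ.λ.1))
  step 3: λ.(λ.λ.1) (λ.λ.λ.1)

Answer: after 3 steps: λ.(λ.λ.1) (λ.λ.λ.1)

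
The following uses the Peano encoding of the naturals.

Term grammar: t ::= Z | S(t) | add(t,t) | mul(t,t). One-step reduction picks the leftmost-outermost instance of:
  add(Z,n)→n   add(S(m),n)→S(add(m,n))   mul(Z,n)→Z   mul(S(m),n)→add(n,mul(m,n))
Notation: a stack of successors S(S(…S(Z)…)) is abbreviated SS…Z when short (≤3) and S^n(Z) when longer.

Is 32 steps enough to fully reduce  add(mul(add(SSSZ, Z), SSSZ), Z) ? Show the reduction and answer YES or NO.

  start: add(mul(add(SSSZ, Z), SSSZ), Z)
  [1] add(mul(S(add(SSZ, Z)), SSSZ), Z)
  [2] add(add(SSSZ, mul(add(SSZ, Z), SSSZ)), Z)
  [3] add(S(add(SSZ, mul(add(SSZ, Z), SSSZ))), Z)
  [4] S(add(add(SSZ, mul(add(SSZ, Z), SSSZ)), Z))
  [5] S(add(S(add(SZ, mul(add(SSZ, Z), SSSZ))), Z))
  [6] S(S(add(add(SZ, mul(add(SSZ, Z), SSSZ)), Z)))
  [7] S(S(add(S(add(Z, mul(add(SSZ, Z), SSSZ))), Z)))
  [8] S(S(S(add(add(Z, mul(add(SSZ, Z), SSSZ)), Z))))
  [9] S(S(S(add(mul(add(SSZ, Z), SSSZ), Z))))
  [10] S(S(S(add(mul(S(add(SZ, Z)), SSSZ), Z))))
  [11] S(S(S(add(add(SSSZ, mul(add(SZ, Z), SSSZ)), Z))))
  [12] S(S(S(add(S(add(SSZ, mul(add(SZ, Z), SSSZ))), Z))))
  [13] S(S(S(S(add(add(SSZ, mul(add(SZ, Z), SSSZ)), Z)))))
  [14] S(S(S(S(add(S(add(SZ, mul(add(SZ, Z), SSSZ))), Z)))))
  [15] S(S(S(S(S(add(add(SZ, mul(add(SZ, Z), SSSZ)), Z))))))
  [16] S(S(S(S(S(add(S(add(Z, mul(add(SZ, Z), SSSZ))), Z))))))
  [17] S(S(S(S(S(S(add(add(Z, mul(add(SZ, Z), SSSZ)), Z)))))))
  [18] S(S(S(S(S(S(add(mul(add(SZ, Z), SSSZ), Z)))))))
  [19] S(S(S(S(S(S(add(mul(S(add(Z, Z)), SSSZ), Z)))))))
  [20] S(S(S(S(S(S(add(add(SSSZ, mul(add(Z, Z), SSSZ)), Z)))))))
  [21] S(S(S(S(S(S(add(S(add(SSZ, mul(add(Z, Z), SSSZ))), Z)))))))
  [22] S(S(S(S(S(S(S(add(add(SSZ, mul(add(Z, Z), SSSZ)), Z))))))))
  [23] S(S(S(S(S(S(S(add(S(add(SZ, mul(add(Z, Z), SSSZ))), Z))))))))
  [24] S(S(S(S(S(S(S(S(add(add(SZ, mul(add(Z, Z), SSSZ)), Z)))))))))
  [25] S(S(S(S(S(S(S(S(add(S(add(Z, mul(add(Z, Z), SSSZ))), Z)))))))))
  [26] S(S(S(S(S(S(S(S(S(add(add(Z, mul(add(Z, Z), SSSZ)), Z))))))))))
  [27] S(S(S(S(S(S(S(S(S(add(mul(add(Z, Z), SSSZ), Z))))))))))
  [28] S(S(S(S(S(S(S(S(S(add(mul(Z, SSSZ), Z))))))))))
  [29] S(S(S(S(S(S(S(S(S(add(Z, Z))))))))))
  [30] S^9(Z)

Answer: YES — reaches normal form S^9(Z) in 30 ≤ 32 steps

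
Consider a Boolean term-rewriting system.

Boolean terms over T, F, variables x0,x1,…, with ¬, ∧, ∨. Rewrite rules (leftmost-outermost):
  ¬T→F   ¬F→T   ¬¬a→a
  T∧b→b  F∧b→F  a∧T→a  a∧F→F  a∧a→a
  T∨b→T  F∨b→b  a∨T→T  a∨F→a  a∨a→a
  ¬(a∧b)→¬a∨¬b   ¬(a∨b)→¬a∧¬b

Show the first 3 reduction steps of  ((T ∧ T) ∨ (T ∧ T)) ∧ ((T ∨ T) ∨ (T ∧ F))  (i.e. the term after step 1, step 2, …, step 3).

Answer: after 3 steps: (T ∨ T) ∨ (T ∧ F)

Reduction:
  start: ((T ∧ T) ∨ (T ∧ T)) ∧ ((T ∨ T) ∨ (T ∧ F))
  →1  (T ∧ T) ∧ ((T ∨ T) ∨ (T ∧ F))
  →2  T ∧ ((T ∨ T) ∨ (T ∧ F))
  →3  (T ∨ T) ∨ (T ∧ F)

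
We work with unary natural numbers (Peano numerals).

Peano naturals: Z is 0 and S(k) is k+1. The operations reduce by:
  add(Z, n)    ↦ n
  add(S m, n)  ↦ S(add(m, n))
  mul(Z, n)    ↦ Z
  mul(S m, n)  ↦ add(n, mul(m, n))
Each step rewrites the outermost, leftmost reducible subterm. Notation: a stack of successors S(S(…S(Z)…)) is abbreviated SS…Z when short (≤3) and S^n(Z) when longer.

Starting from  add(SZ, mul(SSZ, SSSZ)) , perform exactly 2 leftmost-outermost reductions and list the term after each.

Answer: after 2 steps: S(mul(SSZ, SSSZ))

Derivation:
  start: add(SZ, mul(SSZ, SSSZ))
  [1] S(add(Z, mul(SSZ, SSSZ)))
  [2] S(mul(SSZ, SSSZ))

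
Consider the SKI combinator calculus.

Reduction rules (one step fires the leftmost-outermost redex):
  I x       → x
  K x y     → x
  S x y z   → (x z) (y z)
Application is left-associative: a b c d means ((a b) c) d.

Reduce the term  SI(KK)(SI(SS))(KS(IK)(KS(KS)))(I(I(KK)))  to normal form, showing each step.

Answer: normal form = S(KK)(K(KK))  (in 12 steps)

Reduction:
  start: SI(KK)(SI(SS))(KS(IK)(KS(KS)))(I(I(KK)))
  [1] I(SI(SS))(KK(SI(SS)))(KS(IK)(KS(KS)))(I(I(KK)))
  [2] SI(SS)(KK(SI(SS)))(KS(IK)(KS(KS)))(I(I(KK)))
  [3] I(KK(SI(SS)))(SS(KK(SI(SS))))(KS(IK)(KS(KS)))(I(I(KK)))
  [4] KK(SI(SS))(SS(KK(SI(SS))))(KS(IK)(KS(KS)))(I(I(KK)))
  [5] K(SS(KK(SI(SS))))(KS(IK)(KS(KS)))(I(I(KK)))
  [6] SS(KK(SI(SS)))(I(I(KK)))
  [7] S(I(I(KK)))(KK(SI(SS))(I(I(KK))))
  [8] S(I(KK))(KK(SI(SS))(I(I(KK))))
  [9] S(KK)(KK(SI(SS))(I(I(KK))))
  [10] S(KK)(K(I(I(KK))))
  [11] S(KK)(K(I(KK)))
  [12] S(KK)(K(KK))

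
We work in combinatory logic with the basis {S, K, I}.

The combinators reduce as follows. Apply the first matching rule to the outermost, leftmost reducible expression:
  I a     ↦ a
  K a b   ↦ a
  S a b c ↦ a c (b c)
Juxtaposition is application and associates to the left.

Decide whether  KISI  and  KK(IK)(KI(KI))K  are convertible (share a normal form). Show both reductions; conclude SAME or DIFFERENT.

Term A:
  start: KISI
  →1  II
  →2  I

Term B:
  start: KK(IK)(KI(KI))K
  →1  K(KI(KI))K
  →2  KI(KI)
  →3  I

Answer: SAME — A ⇓ I, B ⇓ I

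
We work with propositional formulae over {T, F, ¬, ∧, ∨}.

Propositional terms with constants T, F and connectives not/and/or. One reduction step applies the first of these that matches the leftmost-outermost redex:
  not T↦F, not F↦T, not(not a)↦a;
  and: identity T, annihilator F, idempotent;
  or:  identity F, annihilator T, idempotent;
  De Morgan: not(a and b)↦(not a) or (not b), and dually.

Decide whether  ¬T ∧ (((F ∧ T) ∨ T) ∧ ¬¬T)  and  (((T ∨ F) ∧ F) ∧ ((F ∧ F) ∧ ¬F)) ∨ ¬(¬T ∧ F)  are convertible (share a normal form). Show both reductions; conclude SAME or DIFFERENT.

Term A:
  start: ¬T ∧ (((F ∧ T) ∨ T) ∧ ¬¬T)
  →1  F ∧ (((F ∧ T) ∨ T) ∧ ¬¬T)
  →2  F

Term B:
  start: (((T ∨ F) ∧ F) ∧ ((F ∧ F) ∧ ¬F)) ∨ ¬(¬T ∧ F)
  →1  (F ∧ ((F ∧ F) ∧ ¬F)) ∨ ¬(¬T ∧ F)
  →2  F ∨ ¬(¬T ∧ F)
  →3  ¬(¬T ∧ F)
  →4  ¬¬T ∨ ¬F
  →5  T ∨ ¬F
  →6  T

Answer: DIFFERENT — A ⇓ F, B ⇓ T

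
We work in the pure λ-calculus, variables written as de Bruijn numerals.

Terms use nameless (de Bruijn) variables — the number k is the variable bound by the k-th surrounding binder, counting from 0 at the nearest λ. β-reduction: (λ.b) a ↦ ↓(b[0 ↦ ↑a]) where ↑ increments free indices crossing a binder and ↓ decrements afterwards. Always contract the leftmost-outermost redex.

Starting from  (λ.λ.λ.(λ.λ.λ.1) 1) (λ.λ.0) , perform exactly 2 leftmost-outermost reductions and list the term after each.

  start: (λ.λ.λ.(λ.λ.λ.1) 1) (λ.λ.0)
  →1  λ.λ.(λ.λ.λ.1) 1
  →2  λ.λ.λ.λ.1

Answer: after 2 steps: λ.λ.λ.λ.1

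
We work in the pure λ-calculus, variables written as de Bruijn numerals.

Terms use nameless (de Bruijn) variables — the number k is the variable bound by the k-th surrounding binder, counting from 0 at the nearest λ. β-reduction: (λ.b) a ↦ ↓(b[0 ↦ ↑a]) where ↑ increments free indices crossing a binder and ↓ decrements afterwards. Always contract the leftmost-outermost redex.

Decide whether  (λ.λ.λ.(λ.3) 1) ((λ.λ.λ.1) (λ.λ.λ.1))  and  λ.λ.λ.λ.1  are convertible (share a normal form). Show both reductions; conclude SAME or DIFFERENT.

Term A:
  start: (λ.λ.λ.(λ.3) 1) ((λ.λ.λ.1) (λ.λ.λ.1))
  step 1: λ.λ.(λ.(λ.λ.λ.1) (λ.λ.λ.1)) 1
  step 2: λ.λ.(λ.λ.λ.1) (λ.λ.λ.1)
  step 3: λ.λ.λ.λ.1

Term B:
  start: λ.λ.λ.λ.1

Answer: SAME — A ⇓ λ.λ.λ.λ.1, B ⇓ λ.λ.λ.λ.1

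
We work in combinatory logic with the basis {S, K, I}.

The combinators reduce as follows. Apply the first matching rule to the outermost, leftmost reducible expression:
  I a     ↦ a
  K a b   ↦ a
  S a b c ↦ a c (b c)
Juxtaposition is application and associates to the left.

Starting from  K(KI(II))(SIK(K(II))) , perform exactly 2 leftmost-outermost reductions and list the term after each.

  start: K(KI(II))(SIK(K(II)))
  →1  KI(II)
  →2  I

Answer: after 2 steps: I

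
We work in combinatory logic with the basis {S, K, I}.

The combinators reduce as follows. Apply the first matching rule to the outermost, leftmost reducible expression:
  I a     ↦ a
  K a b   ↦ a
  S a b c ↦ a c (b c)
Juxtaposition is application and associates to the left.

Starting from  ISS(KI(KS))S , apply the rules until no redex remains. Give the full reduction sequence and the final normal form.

  start: ISS(KI(KS))S
  →1  SS(KI(KS))S
  →2  SS(KI(KS)S)
  →3  SS(IS)
  →4  SSS

Answer: normal form = SSS  (in 4 steps)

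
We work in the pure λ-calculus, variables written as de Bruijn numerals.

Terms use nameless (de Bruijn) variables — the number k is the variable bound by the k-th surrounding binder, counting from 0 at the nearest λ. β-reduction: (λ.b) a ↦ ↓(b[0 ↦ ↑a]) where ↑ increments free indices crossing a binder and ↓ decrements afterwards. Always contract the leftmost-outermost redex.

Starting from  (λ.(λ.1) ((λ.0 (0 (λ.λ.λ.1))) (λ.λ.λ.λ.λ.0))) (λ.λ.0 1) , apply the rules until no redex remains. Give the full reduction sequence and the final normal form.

  start: (λ.(λ.1) ((λ.0 (0 (λ.λ.λ.1))) (λ.λ.λ.λ.λ.0))) (λ.λ.0 1)
  →1  (λ.λ.λ.0 1) ((λ.0 (0 (λ.λ.λ.1))) (λ.λ.λ.λ.λ.0))
  →2  λ.λ.0 1

Answer: normal form = λ.λ.0 1  (in 2 steps)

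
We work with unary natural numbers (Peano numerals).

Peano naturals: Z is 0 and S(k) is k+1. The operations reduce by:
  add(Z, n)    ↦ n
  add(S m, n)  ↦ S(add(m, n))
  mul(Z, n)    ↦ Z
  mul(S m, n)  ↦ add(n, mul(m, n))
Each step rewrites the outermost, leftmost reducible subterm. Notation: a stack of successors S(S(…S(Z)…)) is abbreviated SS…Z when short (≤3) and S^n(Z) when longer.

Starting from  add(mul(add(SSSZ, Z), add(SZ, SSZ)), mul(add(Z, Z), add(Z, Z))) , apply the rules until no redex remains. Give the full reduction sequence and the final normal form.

  start: add(mul(add(SSSZ, Z), add(SZ, SSZ)), mul(add(Z, Z), add(Z, Z)))
  step 1: add(mul(S(add(SSZ, Z)), add(SZ, SSZ)), mul(add(Z, Z), add(Z, Z)))
  step 2: add(add(add(SZ, SSZ), mul(add(SSZ, Z), add(SZ, SSZ))), mul(add(Z, Z), add(Z, Z)))
  step 3: add(add(S(add(Z, SSZ)), mul(add(SSZ, Z), add(SZ, SSZ))), mul(add(Z, Z), add(Z, Z)))
  step 4: add(S(add(add(Z, SSZ), mul(add(SSZ, Z), add(SZ, SSZ)))), mul(add(Z, Z), add(Z, Z)))
  step 5: S(add(add(add(Z, SSZ), mul(add(SSZ, Z), add(SZ, SSZ))), mul(add(Z, Z), add(Z, Z))))
  step 6: S(add(add(SSZ, mul(add(SSZ, Z), add(SZ, SSZ))), mul(add(Z, Z), add(Z, Z))))
  step 7: S(add(S(add(SZ, mul(add(SSZ, Z), add(SZ, SSZ)))), mul(add(Z, Z), add(Z, Z))))
  step 8: S(S(add(add(SZ, mul(add(SSZ, Z), add(SZ, SSZ))), mul(add(Z, Z), add(Z, Z)))))
  step 9: S(S(add(S(add(Z, mul(add(SSZ, Z), add(SZ, SSZ)))), mul(add(Z, Z), add(Z, Z)))))
  step 10: S(S(S(add(add(Z, mul(add(SSZ, Z), add(SZ, SSZ))), mul(add(Z, Z), add(Z, Z))))))
  step 11: S(S(S(add(mul(add(SSZ, Z), add(SZ, SSZ)), mul(add(Z, Z), add(Z, Z))))))
  step 12: S(S(S(add(mul(S(add(SZ, Z)), add(SZ, SSZ)), mul(add(Z, Z), add(Z, Z))))))
  step 13: S(S(S(add(add(add(SZ, SSZ), mul(add(SZ, Z), add(SZ, SSZ))), mul(add(Z, Z), add(Z, Z))))))
  step 14: S(S(S(add(add(S(add(Z, SSZ)), mul(add(SZ, Z), add(SZ, SSZ))), mul(add(Z, Z), add(Z, Z))))))
  step 15: S(S(S(add(S(add(add(Z, SSZ), mul(add(SZ, Z), add(SZ, SSZ)))), mul(add(Z, Z), add(Z, Z))))))
  step 16: S(S(S(S(add(add(add(Z, SSZ), mul(add(SZ, Z), add(SZ, SSZ))), mul(add(Z, Z), add(Z, Z)))))))
  step 17: S(S(S(S(add(add(SSZ, mul(add(SZ, Z), add(SZ, SSZ))), mul(add(Z, Z), add(Z, Z)))))))
  step 18: S(S(S(S(add(S(add(SZ, mul(add(SZ, Z), add(SZ, SSZ)))), mul(add(Z, Z), add(Z, Z)))))))
  step 19: S(S(S(S(S(add(add(SZ, mul(add(SZ, Z), add(SZ, SSZ))), mul(add(Z, Z), add(Z, Z))))))))
  step 20: S(S(S(S(S(add(S(add(Z, mul(add(SZ, Z), add(SZ, SSZ)))), mul(add(Z, Z), add(Z, Z))))))))
  step 21: S(S(S(S(S(S(add(add(Z, mul(add(SZ, Z), add(SZ, SSZ))), mul(add(Z, Z), add(Z, Z)))))))))
  step 22: S(S(S(S(S(S(add(mul(add(SZ, Z), add(SZ, SSZ)), mul(add(Z, Z), add(Z, Z)))))))))
  step 23: S(S(S(S(S(S(add(mul(S(add(Z, Z)), add(SZ, SSZ)), mul(add(Z, Z), add(Z, Z)))))))))
  step 24: S(S(S(S(S(S(add(add(add(SZ, SSZ), mul(add(Z, Z), add(SZ, SSZ))), mul(add(Z, Z), add(Z, Z)))))))))
  step 25: S(S(S(S(S(S(add(add(S(add(Z, SSZ)), mul(add(Z, Z), add(SZ, SSZ))), mul(add(Z, Z), add(Z, Z)))))))))
  step 26: S(S(S(S(S(S(add(S(add(add(Z, SSZ), mul(add(Z, Z), add(SZ, SSZ)))), mul(add(Z, Z), add(Z, Z)))))))))
  step 27: S(S(S(S(S(S(S(add(add(add(Z, SSZ), mul(add(Z, Z), add(SZ, SSZ))), mul(add(Z, Z), add(Z, Z))))))))))
  step 28: S(S(S(S(S(S(S(add(add(SSZ, mul(add(Z, Z), add(SZ, SSZ))), mul(add(Z, Z), add(Z, Z))))))))))
  step 29: S(S(S(S(S(S(S(add(S(add(SZ, mul(add(Z, Z), add(SZ, SSZ)))), mul(add(Z, Z), add(Z, Z))))))))))
  step 30: S(S(S(S(S(S(S(S(add(add(SZ, mul(add(Z, Z), add(SZ, SSZ))), mul(add(Z, Z), add(Z, Z)))))))))))
  step 31: S(S(S(S(S(S(S(S(add(S(add(Z, mul(add(Z, Z), add(SZ, SSZ)))), mul(add(Z, Z), add(Z, Z)))))))))))
  step 32: S(S(S(S(S(S(S(S(S(add(add(Z, mul(add(Z, Z), add(SZ, SSZ))), mul(add(Z, Z), add(Z, Z))))))))))))
  step 33: S(S(S(S(S(S(S(S(S(add(mul(add(Z, Z), add(SZ, SSZ)), mul(add(Z, Z), add(Z, Z))))))))))))
  step 34: S(S(S(S(S(S(S(S(S(add(mul(Z, add(SZ, SSZ)), mul(add(Z, Z), add(Z, Z))))))))))))
  step 35: S(S(S(S(S(S(S(S(S(add(Z, mul(add(Z, Z), add(Z, Z))))))))))))
  step 36: S(S(S(S(S(S(S(S(S(mul(add(Z, Z), add(Z, Z)))))))))))
  step 37: S(S(S(S(S(S(S(S(S(mul(Z, add(Z, Z)))))))))))
  step 38: S^9(Z)

Answer: normal form = S^9(Z)  (in 38 steps)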